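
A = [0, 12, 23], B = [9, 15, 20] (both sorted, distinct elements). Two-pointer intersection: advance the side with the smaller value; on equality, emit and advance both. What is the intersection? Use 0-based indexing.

[i=0,j=0] 0<9 → i++
[i=1,j=0] 12>9 → j++
[i=1,j=1] 12<15 → i++
[i=2,j=1] 23>15 → j++
[i=2,j=2] 23>20 → j++

intersection = []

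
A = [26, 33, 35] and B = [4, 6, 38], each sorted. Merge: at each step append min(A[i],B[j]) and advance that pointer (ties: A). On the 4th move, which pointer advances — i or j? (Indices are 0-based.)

i

[i=0,j=0] A[i]=26>B[j]=4 take 4 → j++
[i=0,j=1] A[i]=26>B[j]=6 take 6 → j++
[i=0,j=2] A[i]=26<=B[j]=38 take 26 → i++
[i=1,j=2] A[i]=33<=B[j]=38 take 33 → i++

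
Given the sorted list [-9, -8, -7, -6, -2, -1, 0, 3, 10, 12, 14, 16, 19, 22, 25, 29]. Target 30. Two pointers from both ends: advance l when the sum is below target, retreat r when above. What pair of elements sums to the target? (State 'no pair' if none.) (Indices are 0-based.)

(14, 16)

[0,15] -9+29=20 <30 → l++
[1,15] -8+29=21 <30 → l++
[2,15] -7+29=22 <30 → l++
[3,15] -6+29=23 <30 → l++
[4,15] -2+29=27 <30 → l++
[5,15] -1+29=28 <30 → l++
[6,15] 0+29=29 <30 → l++
[7,15] 3+29=32 >30 → r--
[7,14] 3+25=28 <30 → l++
[8,14] 10+25=35 >30 → r--
[8,13] 10+22=32 >30 → r--
[8,12] 10+19=29 <30 → l++
[9,12] 12+19=31 >30 → r--
[9,11] 12+16=28 <30 → l++
[10,11] 14+16=30 → found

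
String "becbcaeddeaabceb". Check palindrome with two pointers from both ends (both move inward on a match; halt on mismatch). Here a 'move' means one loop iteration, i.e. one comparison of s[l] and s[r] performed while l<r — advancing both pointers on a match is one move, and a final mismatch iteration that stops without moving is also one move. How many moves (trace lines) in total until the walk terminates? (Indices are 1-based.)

[1,16] 'b'=='b' → l++,r--
[2,15] 'e'=='e' → l++,r--
[3,14] 'c'=='c' → l++,r--
[4,13] 'b'=='b' → l++,r--
[5,12] 'c'!='a' → stop

5 moves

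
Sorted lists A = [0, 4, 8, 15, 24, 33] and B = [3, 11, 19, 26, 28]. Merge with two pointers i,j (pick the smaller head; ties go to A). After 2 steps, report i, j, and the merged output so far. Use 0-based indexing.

[i=0,j=0] A[i]=0<=B[j]=3 take 0 → i++
[i=1,j=0] A[i]=4>B[j]=3 take 3 → j++

i=1, j=1, merged so far=[0, 3]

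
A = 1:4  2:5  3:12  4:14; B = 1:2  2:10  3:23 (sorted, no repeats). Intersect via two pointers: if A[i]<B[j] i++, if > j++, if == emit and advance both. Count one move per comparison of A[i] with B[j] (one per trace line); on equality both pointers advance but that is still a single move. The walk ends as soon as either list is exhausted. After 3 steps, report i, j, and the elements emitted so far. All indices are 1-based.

i=1 j=1: 4>2, j++
i=1 j=2: 4<10, i++
i=2 j=2: 5<10, i++

i=3, j=2, emitted=[]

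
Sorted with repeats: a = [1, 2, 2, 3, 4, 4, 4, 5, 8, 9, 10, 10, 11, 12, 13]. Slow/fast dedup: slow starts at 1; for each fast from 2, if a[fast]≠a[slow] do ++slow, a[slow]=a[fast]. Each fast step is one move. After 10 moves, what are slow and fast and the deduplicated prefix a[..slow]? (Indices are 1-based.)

slow=8, fast=12, prefix=[1, 2, 3, 4, 5, 8, 9, 10]

slow=1 fast=2: a[fast]=2≠a[slow]=1 write a[2]=2, slow++,fast++
slow=2 fast=3: a[fast]=2=a[slow] dup, fast++
slow=2 fast=4: a[fast]=3≠a[slow]=2 write a[3]=3, slow++,fast++
slow=3 fast=5: a[fast]=4≠a[slow]=3 write a[4]=4, slow++,fast++
slow=4 fast=6: a[fast]=4=a[slow] dup, fast++
slow=4 fast=7: a[fast]=4=a[slow] dup, fast++
slow=4 fast=8: a[fast]=5≠a[slow]=4 write a[5]=5, slow++,fast++
slow=5 fast=9: a[fast]=8≠a[slow]=5 write a[6]=8, slow++,fast++
slow=6 fast=10: a[fast]=9≠a[slow]=8 write a[7]=9, slow++,fast++
slow=7 fast=11: a[fast]=10≠a[slow]=9 write a[8]=10, slow++,fast++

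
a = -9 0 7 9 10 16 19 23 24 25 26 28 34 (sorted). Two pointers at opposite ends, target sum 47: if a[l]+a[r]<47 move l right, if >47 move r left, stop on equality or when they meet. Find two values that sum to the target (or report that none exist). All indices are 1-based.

l=1 r=13: -9+34=25 <47, l++
l=2 r=13: 0+34=34 <47, l++
l=3 r=13: 7+34=41 <47, l++
l=4 r=13: 9+34=43 <47, l++
l=5 r=13: 10+34=44 <47, l++
l=6 r=13: 16+34=50 >47, r--
l=6 r=12: 16+28=44 <47, l++
l=7 r=12: 19+28=47, found

(19, 28)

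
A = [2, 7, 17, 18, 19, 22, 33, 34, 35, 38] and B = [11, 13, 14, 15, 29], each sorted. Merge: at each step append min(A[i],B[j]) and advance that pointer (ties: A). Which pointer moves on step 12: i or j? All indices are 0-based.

i

[i=0,j=0] A[i]=2<=B[j]=11 take 2 → i++
[i=1,j=0] A[i]=7<=B[j]=11 take 7 → i++
[i=2,j=0] A[i]=17>B[j]=11 take 11 → j++
[i=2,j=1] A[i]=17>B[j]=13 take 13 → j++
[i=2,j=2] A[i]=17>B[j]=14 take 14 → j++
[i=2,j=3] A[i]=17>B[j]=15 take 15 → j++
[i=2,j=4] A[i]=17<=B[j]=29 take 17 → i++
[i=3,j=4] A[i]=18<=B[j]=29 take 18 → i++
[i=4,j=4] A[i]=19<=B[j]=29 take 19 → i++
[i=5,j=4] A[i]=22<=B[j]=29 take 22 → i++
[i=6,j=4] A[i]=33>B[j]=29 take 29 → j++
[i=6,j=5] B done, take A[i]=33 → i++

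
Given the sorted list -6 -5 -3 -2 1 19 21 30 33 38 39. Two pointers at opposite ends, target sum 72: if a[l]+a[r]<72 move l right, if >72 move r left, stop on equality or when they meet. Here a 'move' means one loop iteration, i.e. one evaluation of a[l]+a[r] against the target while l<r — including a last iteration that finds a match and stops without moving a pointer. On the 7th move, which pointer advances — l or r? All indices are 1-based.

l

[1,11] -6+39=33 <72 → l++
[2,11] -5+39=34 <72 → l++
[3,11] -3+39=36 <72 → l++
[4,11] -2+39=37 <72 → l++
[5,11] 1+39=40 <72 → l++
[6,11] 19+39=58 <72 → l++
[7,11] 21+39=60 <72 → l++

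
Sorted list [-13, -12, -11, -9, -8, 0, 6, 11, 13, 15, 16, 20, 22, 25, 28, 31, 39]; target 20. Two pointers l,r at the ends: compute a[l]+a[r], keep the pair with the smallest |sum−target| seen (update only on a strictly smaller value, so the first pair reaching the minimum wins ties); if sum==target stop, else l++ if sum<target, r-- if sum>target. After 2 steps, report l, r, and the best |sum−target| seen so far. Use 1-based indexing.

l=1 r=17: -13+39=26 d=6 *, r--
l=1 r=16: -13+31=18 d=2 *, l++

l=2, r=16, best |Δ|=2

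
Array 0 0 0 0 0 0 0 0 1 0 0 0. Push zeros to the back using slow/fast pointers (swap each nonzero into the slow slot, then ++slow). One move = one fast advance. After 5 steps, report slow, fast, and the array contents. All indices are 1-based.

slow=1, fast=6, a=[0, 0, 0, 0, 0, 0, 0, 0, 1, 0, 0, 0]

(s=1,f=1) a[fast]=0 → fast++
(s=1,f=2) a[fast]=0 → fast++
(s=1,f=3) a[fast]=0 → fast++
(s=1,f=4) a[fast]=0 → fast++
(s=1,f=5) a[fast]=0 → fast++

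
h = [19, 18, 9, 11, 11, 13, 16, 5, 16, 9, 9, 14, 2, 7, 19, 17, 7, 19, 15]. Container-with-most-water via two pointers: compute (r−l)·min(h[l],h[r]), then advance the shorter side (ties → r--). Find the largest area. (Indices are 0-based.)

l=0 r=18: min(19,15)*18=270 best=270 *, r--
l=0 r=17: min(19,19)*17=323 best=323 *, r--
l=0 r=16: min(19,7)*16=112 best=323, r--
l=0 r=15: min(19,17)*15=255 best=323, r--
l=0 r=14: min(19,19)*14=266 best=323, r--
l=0 r=13: min(19,7)*13=91 best=323, r--
l=0 r=12: min(19,2)*12=24 best=323, r--
l=0 r=11: min(19,14)*11=154 best=323, r--
l=0 r=10: min(19,9)*10=90 best=323, r--
l=0 r=9: min(19,9)*9=81 best=323, r--
l=0 r=8: min(19,16)*8=128 best=323, r--
l=0 r=7: min(19,5)*7=35 best=323, r--
l=0 r=6: min(19,16)*6=96 best=323, r--
l=0 r=5: min(19,13)*5=65 best=323, r--
l=0 r=4: min(19,11)*4=44 best=323, r--
l=0 r=3: min(19,11)*3=33 best=323, r--
l=0 r=2: min(19,9)*2=18 best=323, r--
l=0 r=1: min(19,18)*1=18 best=323, r--

max area = 323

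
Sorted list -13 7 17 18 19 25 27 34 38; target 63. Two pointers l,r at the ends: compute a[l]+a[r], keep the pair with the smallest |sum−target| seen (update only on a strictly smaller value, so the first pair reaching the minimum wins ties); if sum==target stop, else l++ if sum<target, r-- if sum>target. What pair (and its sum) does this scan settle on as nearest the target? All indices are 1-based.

l=1 r=9: -13+38=25 d=38 *, l++
l=2 r=9: 7+38=45 d=18 *, l++
l=3 r=9: 17+38=55 d=8 *, l++
l=4 r=9: 18+38=56 d=7 *, l++
l=5 r=9: 19+38=57 d=6 *, l++
l=6 r=9: 25+38=63 d=0 *, stop

pair (25, 38) with sum 63 (|Δ|=0)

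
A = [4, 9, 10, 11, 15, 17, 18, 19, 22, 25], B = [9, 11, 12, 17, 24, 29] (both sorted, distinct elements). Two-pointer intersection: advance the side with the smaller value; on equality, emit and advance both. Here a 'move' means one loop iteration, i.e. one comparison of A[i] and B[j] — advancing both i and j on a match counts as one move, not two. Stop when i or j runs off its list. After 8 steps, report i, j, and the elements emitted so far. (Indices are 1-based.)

[i=1,j=1] 4<9 → i++
[i=2,j=1] 9==9 emit → i++,j++
[i=3,j=2] 10<11 → i++
[i=4,j=2] 11==11 emit → i++,j++
[i=5,j=3] 15>12 → j++
[i=5,j=4] 15<17 → i++
[i=6,j=4] 17==17 emit → i++,j++
[i=7,j=5] 18<24 → i++

i=8, j=5, emitted=[9, 11, 17]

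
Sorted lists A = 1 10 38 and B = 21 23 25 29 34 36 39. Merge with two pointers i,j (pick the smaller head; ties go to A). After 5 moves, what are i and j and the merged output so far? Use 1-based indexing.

i=3, j=4, merged so far=[1, 10, 21, 23, 25]

[i=1,j=1] A[i]=1<=B[j]=21 take 1 → i++
[i=2,j=1] A[i]=10<=B[j]=21 take 10 → i++
[i=3,j=1] A[i]=38>B[j]=21 take 21 → j++
[i=3,j=2] A[i]=38>B[j]=23 take 23 → j++
[i=3,j=3] A[i]=38>B[j]=25 take 25 → j++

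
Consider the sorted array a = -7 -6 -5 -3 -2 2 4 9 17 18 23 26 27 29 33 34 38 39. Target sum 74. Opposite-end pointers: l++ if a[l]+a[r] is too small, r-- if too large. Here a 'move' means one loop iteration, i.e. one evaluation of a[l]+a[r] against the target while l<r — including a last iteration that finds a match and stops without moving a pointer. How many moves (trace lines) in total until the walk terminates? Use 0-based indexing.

l=0 r=17: -7+39=32 <74, l++
l=1 r=17: -6+39=33 <74, l++
l=2 r=17: -5+39=34 <74, l++
l=3 r=17: -3+39=36 <74, l++
l=4 r=17: -2+39=37 <74, l++
l=5 r=17: 2+39=41 <74, l++
l=6 r=17: 4+39=43 <74, l++
l=7 r=17: 9+39=48 <74, l++
l=8 r=17: 17+39=56 <74, l++
l=9 r=17: 18+39=57 <74, l++
l=10 r=17: 23+39=62 <74, l++
l=11 r=17: 26+39=65 <74, l++
l=12 r=17: 27+39=66 <74, l++
l=13 r=17: 29+39=68 <74, l++
l=14 r=17: 33+39=72 <74, l++
l=15 r=17: 34+39=73 <74, l++
l=16 r=17: 38+39=77 >74, r--

17 moves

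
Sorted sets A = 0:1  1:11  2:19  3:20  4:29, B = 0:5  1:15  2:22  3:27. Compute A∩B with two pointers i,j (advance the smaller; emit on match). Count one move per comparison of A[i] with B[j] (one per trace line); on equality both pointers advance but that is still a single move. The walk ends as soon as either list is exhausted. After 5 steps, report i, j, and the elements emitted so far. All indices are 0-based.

[i=0,j=0] 1<5 → i++
[i=1,j=0] 11>5 → j++
[i=1,j=1] 11<15 → i++
[i=2,j=1] 19>15 → j++
[i=2,j=2] 19<22 → i++

i=3, j=2, emitted=[]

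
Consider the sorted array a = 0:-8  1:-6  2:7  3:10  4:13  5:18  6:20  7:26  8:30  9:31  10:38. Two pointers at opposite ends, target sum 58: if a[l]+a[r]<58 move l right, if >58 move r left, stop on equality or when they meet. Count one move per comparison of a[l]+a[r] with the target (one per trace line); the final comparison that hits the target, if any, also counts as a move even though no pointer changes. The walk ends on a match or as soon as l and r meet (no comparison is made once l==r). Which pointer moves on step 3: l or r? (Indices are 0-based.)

l

l=0 r=10: -8+38=30 <58, l++
l=1 r=10: -6+38=32 <58, l++
l=2 r=10: 7+38=45 <58, l++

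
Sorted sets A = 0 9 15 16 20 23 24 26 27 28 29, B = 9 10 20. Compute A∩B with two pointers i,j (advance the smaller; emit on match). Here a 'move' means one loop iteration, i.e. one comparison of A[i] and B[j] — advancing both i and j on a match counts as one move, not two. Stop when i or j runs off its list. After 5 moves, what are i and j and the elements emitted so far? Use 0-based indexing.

[i=0,j=0] 0<9 → i++
[i=1,j=0] 9==9 emit → i++,j++
[i=2,j=1] 15>10 → j++
[i=2,j=2] 15<20 → i++
[i=3,j=2] 16<20 → i++

i=4, j=2, emitted=[9]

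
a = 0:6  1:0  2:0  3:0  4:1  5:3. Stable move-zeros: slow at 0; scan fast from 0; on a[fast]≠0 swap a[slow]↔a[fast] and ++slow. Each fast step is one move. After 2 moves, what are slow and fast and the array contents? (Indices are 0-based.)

slow=0 fast=0: a[fast]=6≠0 swap→a[0]=6, slow++,fast++
slow=1 fast=1: a[fast]=0, fast++

slow=1, fast=2, a=[6, 0, 0, 0, 1, 3]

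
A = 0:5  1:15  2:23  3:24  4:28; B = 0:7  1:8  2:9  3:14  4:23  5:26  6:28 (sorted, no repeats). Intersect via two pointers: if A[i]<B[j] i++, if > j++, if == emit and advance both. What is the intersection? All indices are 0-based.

[i=0,j=0] 5<7 → i++
[i=1,j=0] 15>7 → j++
[i=1,j=1] 15>8 → j++
[i=1,j=2] 15>9 → j++
[i=1,j=3] 15>14 → j++
[i=1,j=4] 15<23 → i++
[i=2,j=4] 23==23 emit → i++,j++
[i=3,j=5] 24<26 → i++
[i=4,j=5] 28>26 → j++
[i=4,j=6] 28==28 emit → i++,j++

intersection = [23, 28]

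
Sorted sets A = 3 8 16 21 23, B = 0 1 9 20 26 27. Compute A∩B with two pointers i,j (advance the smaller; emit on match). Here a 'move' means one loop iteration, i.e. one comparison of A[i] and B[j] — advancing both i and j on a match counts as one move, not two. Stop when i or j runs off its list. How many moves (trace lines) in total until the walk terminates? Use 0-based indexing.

9 moves

[i=0,j=0] 3>0 → j++
[i=0,j=1] 3>1 → j++
[i=0,j=2] 3<9 → i++
[i=1,j=2] 8<9 → i++
[i=2,j=2] 16>9 → j++
[i=2,j=3] 16<20 → i++
[i=3,j=3] 21>20 → j++
[i=3,j=4] 21<26 → i++
[i=4,j=4] 23<26 → i++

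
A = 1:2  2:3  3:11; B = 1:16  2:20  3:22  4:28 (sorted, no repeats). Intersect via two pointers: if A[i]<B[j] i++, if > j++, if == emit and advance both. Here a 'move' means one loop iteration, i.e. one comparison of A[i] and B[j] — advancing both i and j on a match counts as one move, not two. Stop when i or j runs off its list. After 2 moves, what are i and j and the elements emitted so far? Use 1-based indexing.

[i=1,j=1] 2<16 → i++
[i=2,j=1] 3<16 → i++

i=3, j=1, emitted=[]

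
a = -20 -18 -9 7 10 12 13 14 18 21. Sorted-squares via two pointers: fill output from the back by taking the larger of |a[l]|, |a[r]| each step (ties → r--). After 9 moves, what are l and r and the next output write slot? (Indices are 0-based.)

l=3, r=3, next write slot=0

[0,9] |-20|<=|21| out[9]=441 → r--
[0,8] |-20|>|18| out[8]=400 → l++
[1,8] |-18|<=|18| out[7]=324 → r--
[1,7] |-18|>|14| out[6]=324 → l++
[2,7] |-9|<=|14| out[5]=196 → r--
[2,6] |-9|<=|13| out[4]=169 → r--
[2,5] |-9|<=|12| out[3]=144 → r--
[2,4] |-9|<=|10| out[2]=100 → r--
[2,3] |-9|>|7| out[1]=81 → l++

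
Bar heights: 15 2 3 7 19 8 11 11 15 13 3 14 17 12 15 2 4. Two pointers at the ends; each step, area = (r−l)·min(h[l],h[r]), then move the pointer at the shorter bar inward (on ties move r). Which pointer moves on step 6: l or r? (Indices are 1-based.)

l=1 r=17: min(15,4)*16=64 best=64 *, r--
l=1 r=16: min(15,2)*15=30 best=64, r--
l=1 r=15: min(15,15)*14=210 best=210 *, r--
l=1 r=14: min(15,12)*13=156 best=210, r--
l=1 r=13: min(15,17)*12=180 best=210, l++
l=2 r=13: min(2,17)*11=22 best=210, l++

l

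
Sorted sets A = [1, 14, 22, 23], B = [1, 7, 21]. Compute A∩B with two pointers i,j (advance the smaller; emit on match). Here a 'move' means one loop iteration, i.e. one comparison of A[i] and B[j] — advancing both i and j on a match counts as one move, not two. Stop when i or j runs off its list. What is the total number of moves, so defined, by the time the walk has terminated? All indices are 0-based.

4 moves

[i=0,j=0] 1==1 emit → i++,j++
[i=1,j=1] 14>7 → j++
[i=1,j=2] 14<21 → i++
[i=2,j=2] 22>21 → j++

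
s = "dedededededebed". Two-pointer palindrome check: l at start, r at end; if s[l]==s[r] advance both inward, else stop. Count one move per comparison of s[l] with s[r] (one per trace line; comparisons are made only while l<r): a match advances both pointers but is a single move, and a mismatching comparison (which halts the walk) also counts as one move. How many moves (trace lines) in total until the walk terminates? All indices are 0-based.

[0,14] 'd'=='d' → l++,r--
[1,13] 'e'=='e' → l++,r--
[2,12] 'd'!='b' → stop

3 moves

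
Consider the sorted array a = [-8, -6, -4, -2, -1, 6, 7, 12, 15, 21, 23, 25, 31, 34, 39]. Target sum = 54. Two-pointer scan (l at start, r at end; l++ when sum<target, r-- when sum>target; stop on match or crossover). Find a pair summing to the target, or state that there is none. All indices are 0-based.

[0,14] -8+39=31 <54 → l++
[1,14] -6+39=33 <54 → l++
[2,14] -4+39=35 <54 → l++
[3,14] -2+39=37 <54 → l++
[4,14] -1+39=38 <54 → l++
[5,14] 6+39=45 <54 → l++
[6,14] 7+39=46 <54 → l++
[7,14] 12+39=51 <54 → l++
[8,14] 15+39=54 → found

(15, 39)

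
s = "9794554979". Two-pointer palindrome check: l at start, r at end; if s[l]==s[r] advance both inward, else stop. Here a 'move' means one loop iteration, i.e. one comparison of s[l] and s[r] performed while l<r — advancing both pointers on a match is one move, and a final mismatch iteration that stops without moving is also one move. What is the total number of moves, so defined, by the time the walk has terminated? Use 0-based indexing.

l=0 r=9: '9'=='9', l++,r--
l=1 r=8: '7'=='7', l++,r--
l=2 r=7: '9'=='9', l++,r--
l=3 r=6: '4'=='4', l++,r--
l=4 r=5: '5'=='5', l++,r--

5 moves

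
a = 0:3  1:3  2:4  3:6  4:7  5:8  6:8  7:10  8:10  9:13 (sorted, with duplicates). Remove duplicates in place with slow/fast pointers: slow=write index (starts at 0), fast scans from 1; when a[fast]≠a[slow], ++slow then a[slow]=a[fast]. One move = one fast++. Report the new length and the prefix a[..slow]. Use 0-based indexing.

slow=0 fast=1: a[fast]=3=a[slow] dup, fast++
slow=0 fast=2: a[fast]=4≠a[slow]=3 write a[1]=4, slow++,fast++
slow=1 fast=3: a[fast]=6≠a[slow]=4 write a[2]=6, slow++,fast++
slow=2 fast=4: a[fast]=7≠a[slow]=6 write a[3]=7, slow++,fast++
slow=3 fast=5: a[fast]=8≠a[slow]=7 write a[4]=8, slow++,fast++
slow=4 fast=6: a[fast]=8=a[slow] dup, fast++
slow=4 fast=7: a[fast]=10≠a[slow]=8 write a[5]=10, slow++,fast++
slow=5 fast=8: a[fast]=10=a[slow] dup, fast++
slow=5 fast=9: a[fast]=13≠a[slow]=10 write a[6]=13, slow++,fast++

length 7; prefix = [3, 4, 6, 7, 8, 10, 13]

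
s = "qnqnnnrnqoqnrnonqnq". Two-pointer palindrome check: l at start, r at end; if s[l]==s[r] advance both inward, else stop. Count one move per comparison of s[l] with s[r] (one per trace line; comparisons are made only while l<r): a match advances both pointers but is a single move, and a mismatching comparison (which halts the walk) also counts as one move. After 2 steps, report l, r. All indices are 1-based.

[1,19] 'q'=='q' → l++,r--
[2,18] 'n'=='n' → l++,r--

l=3, r=17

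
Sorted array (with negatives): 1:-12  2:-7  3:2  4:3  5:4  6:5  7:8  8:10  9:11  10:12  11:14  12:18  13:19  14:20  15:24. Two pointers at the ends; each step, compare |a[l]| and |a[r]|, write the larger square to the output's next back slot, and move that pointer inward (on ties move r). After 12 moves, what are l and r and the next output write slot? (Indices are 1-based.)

l=3, r=5, next write slot=3

[1,15] |-12|<=|24| out[15]=576 → r--
[1,14] |-12|<=|20| out[14]=400 → r--
[1,13] |-12|<=|19| out[13]=361 → r--
[1,12] |-12|<=|18| out[12]=324 → r--
[1,11] |-12|<=|14| out[11]=196 → r--
[1,10] |-12|<=|12| out[10]=144 → r--
[1,9] |-12|>|11| out[9]=144 → l++
[2,9] |-7|<=|11| out[8]=121 → r--
[2,8] |-7|<=|10| out[7]=100 → r--
[2,7] |-7|<=|8| out[6]=64 → r--
[2,6] |-7|>|5| out[5]=49 → l++
[3,6] |2|<=|5| out[4]=25 → r--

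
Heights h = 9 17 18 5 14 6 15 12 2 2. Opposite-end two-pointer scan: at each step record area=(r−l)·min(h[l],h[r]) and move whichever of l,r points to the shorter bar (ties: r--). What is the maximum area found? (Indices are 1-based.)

l=1 r=10: min(9,2)*9=18 best=18 *, r--
l=1 r=9: min(9,2)*8=16 best=18, r--
l=1 r=8: min(9,12)*7=63 best=63 *, l++
l=2 r=8: min(17,12)*6=72 best=72 *, r--
l=2 r=7: min(17,15)*5=75 best=75 *, r--
l=2 r=6: min(17,6)*4=24 best=75, r--
l=2 r=5: min(17,14)*3=42 best=75, r--
l=2 r=4: min(17,5)*2=10 best=75, r--
l=2 r=3: min(17,18)*1=17 best=75, l++

max area = 75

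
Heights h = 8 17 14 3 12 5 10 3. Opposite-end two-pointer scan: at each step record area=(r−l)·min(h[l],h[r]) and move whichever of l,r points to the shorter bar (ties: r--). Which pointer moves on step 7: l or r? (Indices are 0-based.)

r

[0,7] min(8,3)*7=21 best=21 * → r--
[0,6] min(8,10)*6=48 best=48 * → l++
[1,6] min(17,10)*5=50 best=50 * → r--
[1,5] min(17,5)*4=20 best=50 → r--
[1,4] min(17,12)*3=36 best=50 → r--
[1,3] min(17,3)*2=6 best=50 → r--
[1,2] min(17,14)*1=14 best=50 → r--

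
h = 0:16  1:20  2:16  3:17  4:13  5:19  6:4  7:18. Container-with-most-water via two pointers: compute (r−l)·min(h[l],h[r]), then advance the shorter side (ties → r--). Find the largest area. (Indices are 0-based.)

max area = 112

l=0 r=7: min(16,18)*7=112 best=112 *, l++
l=1 r=7: min(20,18)*6=108 best=112, r--
l=1 r=6: min(20,4)*5=20 best=112, r--
l=1 r=5: min(20,19)*4=76 best=112, r--
l=1 r=4: min(20,13)*3=39 best=112, r--
l=1 r=3: min(20,17)*2=34 best=112, r--
l=1 r=2: min(20,16)*1=16 best=112, r--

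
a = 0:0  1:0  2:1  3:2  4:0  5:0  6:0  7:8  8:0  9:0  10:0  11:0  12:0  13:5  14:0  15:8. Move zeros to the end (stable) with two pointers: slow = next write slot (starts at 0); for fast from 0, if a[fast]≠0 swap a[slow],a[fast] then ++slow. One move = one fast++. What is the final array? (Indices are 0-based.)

slow=0 fast=0: a[fast]=0, fast++
slow=0 fast=1: a[fast]=0, fast++
slow=0 fast=2: a[fast]=1≠0 swap→a[0]=1, slow++,fast++
slow=1 fast=3: a[fast]=2≠0 swap→a[1]=2, slow++,fast++
slow=2 fast=4: a[fast]=0, fast++
slow=2 fast=5: a[fast]=0, fast++
slow=2 fast=6: a[fast]=0, fast++
slow=2 fast=7: a[fast]=8≠0 swap→a[2]=8, slow++,fast++
slow=3 fast=8: a[fast]=0, fast++
slow=3 fast=9: a[fast]=0, fast++
slow=3 fast=10: a[fast]=0, fast++
slow=3 fast=11: a[fast]=0, fast++
slow=3 fast=12: a[fast]=0, fast++
slow=3 fast=13: a[fast]=5≠0 swap→a[3]=5, slow++,fast++
slow=4 fast=14: a[fast]=0, fast++
slow=4 fast=15: a[fast]=8≠0 swap→a[4]=8, slow++,fast++

[1, 2, 8, 5, 8, 0, 0, 0, 0, 0, 0, 0, 0, 0, 0, 0]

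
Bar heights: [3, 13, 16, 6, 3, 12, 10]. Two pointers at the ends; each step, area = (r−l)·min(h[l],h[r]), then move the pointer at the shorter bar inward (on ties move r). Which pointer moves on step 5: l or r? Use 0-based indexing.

[0,6] min(3,10)*6=18 best=18 * → l++
[1,6] min(13,10)*5=50 best=50 * → r--
[1,5] min(13,12)*4=48 best=50 → r--
[1,4] min(13,3)*3=9 best=50 → r--
[1,3] min(13,6)*2=12 best=50 → r--

r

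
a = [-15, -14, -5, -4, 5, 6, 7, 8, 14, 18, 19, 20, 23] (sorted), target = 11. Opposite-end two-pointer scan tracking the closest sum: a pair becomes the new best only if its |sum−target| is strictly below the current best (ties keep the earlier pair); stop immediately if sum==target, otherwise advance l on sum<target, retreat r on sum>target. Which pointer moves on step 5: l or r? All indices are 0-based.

[0,12] -15+23=8 d=3 * → l++
[1,12] -14+23=9 d=2 * → l++
[2,12] -5+23=18 d=7 → r--
[2,11] -5+20=15 d=4 → r--
[2,10] -5+19=14 d=3 → r--

r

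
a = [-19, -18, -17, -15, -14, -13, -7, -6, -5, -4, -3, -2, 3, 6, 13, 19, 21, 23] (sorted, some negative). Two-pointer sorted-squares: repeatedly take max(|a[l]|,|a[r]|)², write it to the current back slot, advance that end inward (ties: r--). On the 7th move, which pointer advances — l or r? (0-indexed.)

[0,17] |-19|<=|23| out[17]=529 → r--
[0,16] |-19|<=|21| out[16]=441 → r--
[0,15] |-19|<=|19| out[15]=361 → r--
[0,14] |-19|>|13| out[14]=361 → l++
[1,14] |-18|>|13| out[13]=324 → l++
[2,14] |-17|>|13| out[12]=289 → l++
[3,14] |-15|>|13| out[11]=225 → l++

l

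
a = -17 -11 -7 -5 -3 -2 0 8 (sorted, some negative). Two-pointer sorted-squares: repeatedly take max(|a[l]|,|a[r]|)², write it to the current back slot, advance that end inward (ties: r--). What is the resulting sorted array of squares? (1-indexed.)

l=1 r=8: |-17|>|8| out[8]=289, l++
l=2 r=8: |-11|>|8| out[7]=121, l++
l=3 r=8: |-7|<=|8| out[6]=64, r--
l=3 r=7: |-7|>|0| out[5]=49, l++
l=4 r=7: |-5|>|0| out[4]=25, l++
l=5 r=7: |-3|>|0| out[3]=9, l++
l=6 r=7: |-2|>|0| out[2]=4, l++
l=7 r=7: |0|<=|0| out[1]=0, r--

[0, 4, 9, 25, 49, 64, 121, 289]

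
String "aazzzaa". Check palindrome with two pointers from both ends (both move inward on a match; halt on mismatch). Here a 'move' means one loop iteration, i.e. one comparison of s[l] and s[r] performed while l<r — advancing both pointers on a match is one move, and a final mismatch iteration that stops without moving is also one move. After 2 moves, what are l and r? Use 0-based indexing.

l=0 r=6: 'a'=='a', l++,r--
l=1 r=5: 'a'=='a', l++,r--

l=2, r=4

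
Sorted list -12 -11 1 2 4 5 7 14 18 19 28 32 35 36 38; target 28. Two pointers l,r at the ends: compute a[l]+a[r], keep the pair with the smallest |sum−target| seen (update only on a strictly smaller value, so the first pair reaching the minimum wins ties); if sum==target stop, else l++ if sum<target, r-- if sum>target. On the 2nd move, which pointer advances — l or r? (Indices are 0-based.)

l

l=0 r=14: -12+38=26 d=2 *, l++
l=1 r=14: -11+38=27 d=1 *, l++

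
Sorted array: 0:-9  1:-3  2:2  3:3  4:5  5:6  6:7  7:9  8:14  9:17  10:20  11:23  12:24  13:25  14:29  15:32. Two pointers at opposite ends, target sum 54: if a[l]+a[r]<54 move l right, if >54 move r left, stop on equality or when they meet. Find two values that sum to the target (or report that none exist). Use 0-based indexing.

[0,15] -9+32=23 <54 → l++
[1,15] -3+32=29 <54 → l++
[2,15] 2+32=34 <54 → l++
[3,15] 3+32=35 <54 → l++
[4,15] 5+32=37 <54 → l++
[5,15] 6+32=38 <54 → l++
[6,15] 7+32=39 <54 → l++
[7,15] 9+32=41 <54 → l++
[8,15] 14+32=46 <54 → l++
[9,15] 17+32=49 <54 → l++
[10,15] 20+32=52 <54 → l++
[11,15] 23+32=55 >54 → r--
[11,14] 23+29=52 <54 → l++
[12,14] 24+29=53 <54 → l++
[13,14] 25+29=54 → found

(25, 29)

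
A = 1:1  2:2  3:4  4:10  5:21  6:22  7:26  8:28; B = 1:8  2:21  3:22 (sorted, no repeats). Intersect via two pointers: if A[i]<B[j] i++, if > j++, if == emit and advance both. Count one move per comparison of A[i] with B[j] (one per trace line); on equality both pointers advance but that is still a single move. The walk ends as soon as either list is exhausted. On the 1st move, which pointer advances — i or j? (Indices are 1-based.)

i=1 j=1: 1<8, i++

i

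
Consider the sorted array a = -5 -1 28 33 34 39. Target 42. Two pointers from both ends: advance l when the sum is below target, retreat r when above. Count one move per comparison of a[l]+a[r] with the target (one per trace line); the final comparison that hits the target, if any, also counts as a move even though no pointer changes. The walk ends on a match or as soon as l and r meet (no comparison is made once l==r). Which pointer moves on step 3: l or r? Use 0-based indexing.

l=0 r=5: -5+39=34 <42, l++
l=1 r=5: -1+39=38 <42, l++
l=2 r=5: 28+39=67 >42, r--

r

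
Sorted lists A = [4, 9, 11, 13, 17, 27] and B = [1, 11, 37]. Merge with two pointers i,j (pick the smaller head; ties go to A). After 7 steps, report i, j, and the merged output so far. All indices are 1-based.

i=6, j=3, merged so far=[1, 4, 9, 11, 11, 13, 17]

[i=1,j=1] A[i]=4>B[j]=1 take 1 → j++
[i=1,j=2] A[i]=4<=B[j]=11 take 4 → i++
[i=2,j=2] A[i]=9<=B[j]=11 take 9 → i++
[i=3,j=2] A[i]=11<=B[j]=11 take 11 → i++
[i=4,j=2] A[i]=13>B[j]=11 take 11 → j++
[i=4,j=3] A[i]=13<=B[j]=37 take 13 → i++
[i=5,j=3] A[i]=17<=B[j]=37 take 17 → i++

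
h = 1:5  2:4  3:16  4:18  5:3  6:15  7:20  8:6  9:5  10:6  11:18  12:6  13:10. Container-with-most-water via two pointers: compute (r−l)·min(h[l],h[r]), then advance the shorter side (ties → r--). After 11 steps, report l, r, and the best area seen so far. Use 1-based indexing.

l=6, r=7, best area=128

l=1 r=13: min(5,10)*12=60 best=60 *, l++
l=2 r=13: min(4,10)*11=44 best=60, l++
l=3 r=13: min(16,10)*10=100 best=100 *, r--
l=3 r=12: min(16,6)*9=54 best=100, r--
l=3 r=11: min(16,18)*8=128 best=128 *, l++
l=4 r=11: min(18,18)*7=126 best=128, r--
l=4 r=10: min(18,6)*6=36 best=128, r--
l=4 r=9: min(18,5)*5=25 best=128, r--
l=4 r=8: min(18,6)*4=24 best=128, r--
l=4 r=7: min(18,20)*3=54 best=128, l++
l=5 r=7: min(3,20)*2=6 best=128, l++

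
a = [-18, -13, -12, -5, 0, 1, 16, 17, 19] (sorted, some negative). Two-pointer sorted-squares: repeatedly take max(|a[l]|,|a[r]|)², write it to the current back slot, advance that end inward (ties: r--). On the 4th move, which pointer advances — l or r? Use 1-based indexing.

l=1 r=9: |-18|<=|19| out[9]=361, r--
l=1 r=8: |-18|>|17| out[8]=324, l++
l=2 r=8: |-13|<=|17| out[7]=289, r--
l=2 r=7: |-13|<=|16| out[6]=256, r--

r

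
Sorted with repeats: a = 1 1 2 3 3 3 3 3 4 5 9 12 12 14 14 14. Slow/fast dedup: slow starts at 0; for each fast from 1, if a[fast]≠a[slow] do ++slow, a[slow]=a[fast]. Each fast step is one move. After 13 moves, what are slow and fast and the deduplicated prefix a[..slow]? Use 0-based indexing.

(s=0,f=1) a[fast]=1=a[slow] dup → fast++
(s=0,f=2) a[fast]=2≠a[slow]=1 write a[1]=2 → slow++,fast++
(s=1,f=3) a[fast]=3≠a[slow]=2 write a[2]=3 → slow++,fast++
(s=2,f=4) a[fast]=3=a[slow] dup → fast++
(s=2,f=5) a[fast]=3=a[slow] dup → fast++
(s=2,f=6) a[fast]=3=a[slow] dup → fast++
(s=2,f=7) a[fast]=3=a[slow] dup → fast++
(s=2,f=8) a[fast]=4≠a[slow]=3 write a[3]=4 → slow++,fast++
(s=3,f=9) a[fast]=5≠a[slow]=4 write a[4]=5 → slow++,fast++
(s=4,f=10) a[fast]=9≠a[slow]=5 write a[5]=9 → slow++,fast++
(s=5,f=11) a[fast]=12≠a[slow]=9 write a[6]=12 → slow++,fast++
(s=6,f=12) a[fast]=12=a[slow] dup → fast++
(s=6,f=13) a[fast]=14≠a[slow]=12 write a[7]=14 → slow++,fast++

slow=7, fast=14, prefix=[1, 2, 3, 4, 5, 9, 12, 14]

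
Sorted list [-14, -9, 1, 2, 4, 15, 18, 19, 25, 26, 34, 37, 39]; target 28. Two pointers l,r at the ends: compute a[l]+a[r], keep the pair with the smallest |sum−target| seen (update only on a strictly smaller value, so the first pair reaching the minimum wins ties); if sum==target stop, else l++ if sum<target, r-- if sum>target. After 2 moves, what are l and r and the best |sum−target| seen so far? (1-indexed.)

l=1 r=13: -14+39=25 d=3 *, l++
l=2 r=13: -9+39=30 d=2 *, r--

l=2, r=12, best |Δ|=2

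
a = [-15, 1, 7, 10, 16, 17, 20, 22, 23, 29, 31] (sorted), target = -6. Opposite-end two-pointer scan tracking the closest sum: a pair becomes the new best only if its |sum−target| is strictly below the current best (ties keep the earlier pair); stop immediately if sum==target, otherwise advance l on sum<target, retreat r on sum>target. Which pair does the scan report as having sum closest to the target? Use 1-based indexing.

pair (-15, 10) with sum -5 (|Δ|=1)

l=1 r=11: -15+31=16 d=22 *, r--
l=1 r=10: -15+29=14 d=20 *, r--
l=1 r=9: -15+23=8 d=14 *, r--
l=1 r=8: -15+22=7 d=13 *, r--
l=1 r=7: -15+20=5 d=11 *, r--
l=1 r=6: -15+17=2 d=8 *, r--
l=1 r=5: -15+16=1 d=7 *, r--
l=1 r=4: -15+10=-5 d=1 *, r--
l=1 r=3: -15+7=-8 d=2, l++
l=2 r=3: 1+7=8 d=14, r--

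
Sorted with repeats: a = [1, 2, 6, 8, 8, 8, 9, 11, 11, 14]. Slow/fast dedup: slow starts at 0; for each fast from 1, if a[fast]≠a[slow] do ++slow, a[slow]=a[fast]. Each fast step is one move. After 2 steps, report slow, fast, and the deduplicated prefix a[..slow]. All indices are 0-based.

slow=2, fast=3, prefix=[1, 2, 6]

slow=0 fast=1: a[fast]=2≠a[slow]=1 write a[1]=2, slow++,fast++
slow=1 fast=2: a[fast]=6≠a[slow]=2 write a[2]=6, slow++,fast++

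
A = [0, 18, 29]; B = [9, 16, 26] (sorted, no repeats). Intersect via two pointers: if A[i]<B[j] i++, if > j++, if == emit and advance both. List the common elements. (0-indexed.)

intersection = []

[i=0,j=0] 0<9 → i++
[i=1,j=0] 18>9 → j++
[i=1,j=1] 18>16 → j++
[i=1,j=2] 18<26 → i++
[i=2,j=2] 29>26 → j++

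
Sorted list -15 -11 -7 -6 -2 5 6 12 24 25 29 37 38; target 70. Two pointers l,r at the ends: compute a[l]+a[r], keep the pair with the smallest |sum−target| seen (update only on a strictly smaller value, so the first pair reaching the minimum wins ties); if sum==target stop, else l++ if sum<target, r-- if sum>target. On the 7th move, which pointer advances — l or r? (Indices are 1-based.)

[1,13] -15+38=23 d=47 * → l++
[2,13] -11+38=27 d=43 * → l++
[3,13] -7+38=31 d=39 * → l++
[4,13] -6+38=32 d=38 * → l++
[5,13] -2+38=36 d=34 * → l++
[6,13] 5+38=43 d=27 * → l++
[7,13] 6+38=44 d=26 * → l++

l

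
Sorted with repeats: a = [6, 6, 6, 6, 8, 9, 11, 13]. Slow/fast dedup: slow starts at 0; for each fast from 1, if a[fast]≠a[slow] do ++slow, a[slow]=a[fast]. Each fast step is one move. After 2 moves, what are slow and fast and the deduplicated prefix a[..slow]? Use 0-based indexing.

slow=0, fast=3, prefix=[6]

slow=0 fast=1: a[fast]=6=a[slow] dup, fast++
slow=0 fast=2: a[fast]=6=a[slow] dup, fast++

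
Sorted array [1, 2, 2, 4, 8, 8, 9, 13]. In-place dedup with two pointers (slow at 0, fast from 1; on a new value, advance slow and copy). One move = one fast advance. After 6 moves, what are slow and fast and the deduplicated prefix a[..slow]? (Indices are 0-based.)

slow=4, fast=7, prefix=[1, 2, 4, 8, 9]

(s=0,f=1) a[fast]=2≠a[slow]=1 write a[1]=2 → slow++,fast++
(s=1,f=2) a[fast]=2=a[slow] dup → fast++
(s=1,f=3) a[fast]=4≠a[slow]=2 write a[2]=4 → slow++,fast++
(s=2,f=4) a[fast]=8≠a[slow]=4 write a[3]=8 → slow++,fast++
(s=3,f=5) a[fast]=8=a[slow] dup → fast++
(s=3,f=6) a[fast]=9≠a[slow]=8 write a[4]=9 → slow++,fast++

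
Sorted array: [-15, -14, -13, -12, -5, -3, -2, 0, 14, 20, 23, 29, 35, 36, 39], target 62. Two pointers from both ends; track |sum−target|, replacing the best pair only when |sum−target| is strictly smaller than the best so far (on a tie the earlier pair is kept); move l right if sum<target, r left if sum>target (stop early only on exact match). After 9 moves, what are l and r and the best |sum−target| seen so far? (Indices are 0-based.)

l=9, r=14, best |Δ|=9

[0,14] -15+39=24 d=38 * → l++
[1,14] -14+39=25 d=37 * → l++
[2,14] -13+39=26 d=36 * → l++
[3,14] -12+39=27 d=35 * → l++
[4,14] -5+39=34 d=28 * → l++
[5,14] -3+39=36 d=26 * → l++
[6,14] -2+39=37 d=25 * → l++
[7,14] 0+39=39 d=23 * → l++
[8,14] 14+39=53 d=9 * → l++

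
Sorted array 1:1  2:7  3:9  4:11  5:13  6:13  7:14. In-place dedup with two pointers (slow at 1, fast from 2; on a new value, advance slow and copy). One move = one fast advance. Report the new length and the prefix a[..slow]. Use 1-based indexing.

length 6; prefix = [1, 7, 9, 11, 13, 14]

slow=1 fast=2: a[fast]=7≠a[slow]=1 write a[2]=7, slow++,fast++
slow=2 fast=3: a[fast]=9≠a[slow]=7 write a[3]=9, slow++,fast++
slow=3 fast=4: a[fast]=11≠a[slow]=9 write a[4]=11, slow++,fast++
slow=4 fast=5: a[fast]=13≠a[slow]=11 write a[5]=13, slow++,fast++
slow=5 fast=6: a[fast]=13=a[slow] dup, fast++
slow=5 fast=7: a[fast]=14≠a[slow]=13 write a[6]=14, slow++,fast++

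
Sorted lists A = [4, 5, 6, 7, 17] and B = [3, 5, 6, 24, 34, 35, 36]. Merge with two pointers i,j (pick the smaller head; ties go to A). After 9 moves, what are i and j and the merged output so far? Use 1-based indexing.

i=6, j=5, merged so far=[3, 4, 5, 5, 6, 6, 7, 17, 24]

i=1 j=1: A[i]=4>B[j]=3 take 3, j++
i=1 j=2: A[i]=4<=B[j]=5 take 4, i++
i=2 j=2: A[i]=5<=B[j]=5 take 5, i++
i=3 j=2: A[i]=6>B[j]=5 take 5, j++
i=3 j=3: A[i]=6<=B[j]=6 take 6, i++
i=4 j=3: A[i]=7>B[j]=6 take 6, j++
i=4 j=4: A[i]=7<=B[j]=24 take 7, i++
i=5 j=4: A[i]=17<=B[j]=24 take 17, i++
i=6 j=4: A done, take B[j]=24, j++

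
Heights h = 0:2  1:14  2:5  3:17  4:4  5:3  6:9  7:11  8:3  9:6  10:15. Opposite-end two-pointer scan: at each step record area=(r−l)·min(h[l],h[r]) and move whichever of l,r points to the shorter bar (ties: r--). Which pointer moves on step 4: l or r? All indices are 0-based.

r

l=0 r=10: min(2,15)*10=20 best=20 *, l++
l=1 r=10: min(14,15)*9=126 best=126 *, l++
l=2 r=10: min(5,15)*8=40 best=126, l++
l=3 r=10: min(17,15)*7=105 best=126, r--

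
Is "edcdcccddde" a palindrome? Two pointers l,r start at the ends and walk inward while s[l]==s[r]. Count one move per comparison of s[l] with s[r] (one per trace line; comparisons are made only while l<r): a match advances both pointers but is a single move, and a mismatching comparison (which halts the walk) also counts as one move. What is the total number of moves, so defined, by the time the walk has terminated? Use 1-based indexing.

3 moves

[1,11] 'e'=='e' → l++,r--
[2,10] 'd'=='d' → l++,r--
[3,9] 'c'!='d' → stop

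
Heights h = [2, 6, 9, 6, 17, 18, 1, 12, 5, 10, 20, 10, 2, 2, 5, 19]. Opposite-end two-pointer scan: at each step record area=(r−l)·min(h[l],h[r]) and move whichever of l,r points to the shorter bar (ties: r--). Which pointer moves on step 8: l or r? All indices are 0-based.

[0,15] min(2,19)*15=30 best=30 * → l++
[1,15] min(6,19)*14=84 best=84 * → l++
[2,15] min(9,19)*13=117 best=117 * → l++
[3,15] min(6,19)*12=72 best=117 → l++
[4,15] min(17,19)*11=187 best=187 * → l++
[5,15] min(18,19)*10=180 best=187 → l++
[6,15] min(1,19)*9=9 best=187 → l++
[7,15] min(12,19)*8=96 best=187 → l++

l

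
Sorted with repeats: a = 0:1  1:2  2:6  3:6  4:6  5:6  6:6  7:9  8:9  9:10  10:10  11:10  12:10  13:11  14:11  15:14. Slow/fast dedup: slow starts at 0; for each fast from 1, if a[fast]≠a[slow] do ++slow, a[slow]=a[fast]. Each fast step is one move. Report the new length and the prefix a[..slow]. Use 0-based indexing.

length 7; prefix = [1, 2, 6, 9, 10, 11, 14]

(s=0,f=1) a[fast]=2≠a[slow]=1 write a[1]=2 → slow++,fast++
(s=1,f=2) a[fast]=6≠a[slow]=2 write a[2]=6 → slow++,fast++
(s=2,f=3) a[fast]=6=a[slow] dup → fast++
(s=2,f=4) a[fast]=6=a[slow] dup → fast++
(s=2,f=5) a[fast]=6=a[slow] dup → fast++
(s=2,f=6) a[fast]=6=a[slow] dup → fast++
(s=2,f=7) a[fast]=9≠a[slow]=6 write a[3]=9 → slow++,fast++
(s=3,f=8) a[fast]=9=a[slow] dup → fast++
(s=3,f=9) a[fast]=10≠a[slow]=9 write a[4]=10 → slow++,fast++
(s=4,f=10) a[fast]=10=a[slow] dup → fast++
(s=4,f=11) a[fast]=10=a[slow] dup → fast++
(s=4,f=12) a[fast]=10=a[slow] dup → fast++
(s=4,f=13) a[fast]=11≠a[slow]=10 write a[5]=11 → slow++,fast++
(s=5,f=14) a[fast]=11=a[slow] dup → fast++
(s=5,f=15) a[fast]=14≠a[slow]=11 write a[6]=14 → slow++,fast++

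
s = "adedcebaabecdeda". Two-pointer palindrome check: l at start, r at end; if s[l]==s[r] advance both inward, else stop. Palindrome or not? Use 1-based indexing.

palindrome

l=1 r=16: 'a'=='a', l++,r--
l=2 r=15: 'd'=='d', l++,r--
l=3 r=14: 'e'=='e', l++,r--
l=4 r=13: 'd'=='d', l++,r--
l=5 r=12: 'c'=='c', l++,r--
l=6 r=11: 'e'=='e', l++,r--
l=7 r=10: 'b'=='b', l++,r--
l=8 r=9: 'a'=='a', l++,r--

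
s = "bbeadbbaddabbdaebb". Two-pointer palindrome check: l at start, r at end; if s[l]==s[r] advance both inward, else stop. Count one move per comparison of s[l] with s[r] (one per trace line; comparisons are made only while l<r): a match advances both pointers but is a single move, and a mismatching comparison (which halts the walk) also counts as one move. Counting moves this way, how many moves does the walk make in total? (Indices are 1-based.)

[1,18] 'b'=='b' → l++,r--
[2,17] 'b'=='b' → l++,r--
[3,16] 'e'=='e' → l++,r--
[4,15] 'a'=='a' → l++,r--
[5,14] 'd'=='d' → l++,r--
[6,13] 'b'=='b' → l++,r--
[7,12] 'b'=='b' → l++,r--
[8,11] 'a'=='a' → l++,r--
[9,10] 'd'=='d' → l++,r--

9 moves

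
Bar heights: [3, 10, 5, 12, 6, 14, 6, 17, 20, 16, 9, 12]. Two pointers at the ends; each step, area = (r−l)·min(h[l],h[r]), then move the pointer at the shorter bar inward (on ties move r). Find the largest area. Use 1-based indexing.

[1,12] min(3,12)*11=33 best=33 * → l++
[2,12] min(10,12)*10=100 best=100 * → l++
[3,12] min(5,12)*9=45 best=100 → l++
[4,12] min(12,12)*8=96 best=100 → r--
[4,11] min(12,9)*7=63 best=100 → r--
[4,10] min(12,16)*6=72 best=100 → l++
[5,10] min(6,16)*5=30 best=100 → l++
[6,10] min(14,16)*4=56 best=100 → l++
[7,10] min(6,16)*3=18 best=100 → l++
[8,10] min(17,16)*2=32 best=100 → r--
[8,9] min(17,20)*1=17 best=100 → l++

max area = 100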